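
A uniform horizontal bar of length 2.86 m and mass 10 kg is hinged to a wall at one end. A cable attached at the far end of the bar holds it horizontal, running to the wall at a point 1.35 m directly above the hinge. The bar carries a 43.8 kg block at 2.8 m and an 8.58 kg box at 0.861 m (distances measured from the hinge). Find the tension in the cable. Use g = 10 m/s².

T ≈ 1180 N

Take moments about the hinge.
Beam weight: 10 × 10 = 100 N down at 1.43 m → arm 1.43 m, τ = 100 × 1.43 = 143 N·m clockwise.
Block: 43.8 × 10 = 438 N down at 2.8 m → arm 2.8 m, τ = 438 × 2.8 = 1226 N·m clockwise.
Box: 8.58 × 10 = 85.8 N down at 0.861 m → arm 0.861 m, τ = 85.8 × 0.861 = 73.87 N·m clockwise.
Total clockwise load moment = 1443 N·m.
The cable tension T acts at 2.86 m; only its component perpendicular to the bar, T sinθ, produces torque. sinθ = h/√(h²+d²) = 1.35/√(1.35²+2.86²) = 0.4269.
Setting net torque to zero: T × 2.86 × 0.4269 = 1443 → T = 1443 / 1.221 = 1180 N.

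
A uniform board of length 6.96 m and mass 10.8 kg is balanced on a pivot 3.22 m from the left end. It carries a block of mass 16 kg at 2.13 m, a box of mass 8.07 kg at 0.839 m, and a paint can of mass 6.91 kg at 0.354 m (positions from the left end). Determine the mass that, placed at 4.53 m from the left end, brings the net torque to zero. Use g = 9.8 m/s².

Taking torques about the pivot (at 3.22 m from the left end):
Beam weight: 10.8 × 9.8 = 105.8 N down at 3.48 m → arm 0.26 m, τ = 105.8 × 0.26 = 27.51 N·m clockwise.
Block: 16 × 9.8 = 156.8 N down at 2.13 m → arm 1.09 m, τ = 156.8 × 1.09 = 170.9 N·m counterclockwise.
Box: 8.07 × 9.8 = 79.09 N down at 0.839 m → arm 2.381 m, τ = 79.09 × 2.381 = 188.3 N·m counterclockwise.
Paint can: 6.91 × 9.8 = 67.72 N down at 0.354 m → arm 2.866 m, τ = 67.72 × 2.866 = 194.1 N·m counterclockwise.
Net moment of known loads = 525.8 N·m counterclockwise.
An unknown mass m at 4.53 m has arm 1.31 m; its moment is m·g·1.31 clockwise.
For rotational equilibrium, m × 9.8 × 1.31 = 525.8, so m = 525.8 / (9.8 × 1.31) = 41 kg.

m ≈ 41 kg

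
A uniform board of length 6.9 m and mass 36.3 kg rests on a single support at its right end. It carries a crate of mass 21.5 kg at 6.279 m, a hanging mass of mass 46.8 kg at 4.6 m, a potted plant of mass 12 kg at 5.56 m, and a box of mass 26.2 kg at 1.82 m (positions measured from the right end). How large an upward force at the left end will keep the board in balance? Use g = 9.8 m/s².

F ≈ 838 N

Take moments about the right end.
Beam weight: 36.3 × 9.8 = 355.7 N down at 3.45 m → arm 3.45 m, τ = 355.7 × 3.45 = 1227 N·m counterclockwise.
Crate: 21.5 × 9.8 = 210.7 N down at 6.279 m → arm 6.279 m, τ = 210.7 × 6.279 = 1323 N·m counterclockwise.
Hanging mass: 46.8 × 9.8 = 458.6 N down at 4.6 m → arm 4.6 m, τ = 458.6 × 4.6 = 2110 N·m counterclockwise.
Potted plant: 12 × 9.8 = 117.6 N down at 5.56 m → arm 5.56 m, τ = 117.6 × 5.56 = 653.9 N·m counterclockwise.
Box: 26.2 × 9.8 = 256.8 N down at 1.82 m → arm 1.82 m, τ = 256.8 × 1.82 = 467.4 N·m counterclockwise.
Net moment of the loads = 5781 N·m counterclockwise.
The upward force F acts at the left end, arm 6.9 m, giving F × 6.9 clockwise.
Setting net torque to zero: F × 6.9 = 5781 → F = 5781 / 6.9 = 838 N.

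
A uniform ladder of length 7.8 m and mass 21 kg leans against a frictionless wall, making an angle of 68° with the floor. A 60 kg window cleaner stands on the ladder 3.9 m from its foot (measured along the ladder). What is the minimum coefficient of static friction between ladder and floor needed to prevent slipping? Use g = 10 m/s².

μ_min ≈ 0.202

About the foot of the ladder:
Ladder weight 21×10 = 210 N acts at 3.9 m along the ladder; its horizontal arm is 3.9·cos68° = 1.461 m → τ = 306.8 N·m clockwise.
Window cleaner: 60×10 = 600 N at 3.9 m → arm 1.461 m → τ = 876.6 N·m clockwise.
Wall normal N acts horizontally at the top; its moment arm is the height L sinθ = 7.8·sin68° = 7.232 m, counterclockwise.
Balancing moments: N × 7.232 = 1183, giving N = 163.6 N.
ΣFx = 0 ⇒ f = N_wall = 163.6 N. ΣFy = 0 ⇒ N_floor = 810 N.
μ_min = f / N_floor = 163.6 / 810 = 0.202.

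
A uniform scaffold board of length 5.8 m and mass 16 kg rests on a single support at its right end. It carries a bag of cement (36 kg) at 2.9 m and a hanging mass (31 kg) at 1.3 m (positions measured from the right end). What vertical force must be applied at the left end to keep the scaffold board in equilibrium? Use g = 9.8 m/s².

F ≈ 323 N

Take moments about the right end.
Beam weight: 16 × 9.8 = 156.8 N down at 2.9 m → arm 2.9 m, τ = 156.8 × 2.9 = 454.7 N·m counterclockwise.
Bag of cement: 36 × 9.8 = 352.8 N down at 2.9 m → arm 2.9 m, τ = 352.8 × 2.9 = 1023 N·m counterclockwise.
Hanging mass: 31 × 9.8 = 303.8 N down at 1.3 m → arm 1.3 m, τ = 303.8 × 1.3 = 394.9 N·m counterclockwise.
Net moment of the loads = 1873 N·m counterclockwise.
The upward force F acts at the left end, arm 5.8 m, giving F × 5.8 clockwise.
For rotational equilibrium, F × 5.8 = 1873, so F = 1873 / 5.8 = 323 N.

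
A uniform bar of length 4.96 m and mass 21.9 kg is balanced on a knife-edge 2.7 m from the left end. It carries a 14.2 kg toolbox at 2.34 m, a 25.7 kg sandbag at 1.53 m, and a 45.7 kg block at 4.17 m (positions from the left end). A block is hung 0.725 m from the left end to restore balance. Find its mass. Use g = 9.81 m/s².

m ≈ 13.8 kg

About the knife-edge (at 2.7 m from the left end):
Beam weight: 21.9 × 9.81 = 214.8 N down at 2.48 m → arm 0.22 m, τ = 214.8 × 0.22 = 47.26 N·m counterclockwise.
Toolbox: 14.2 × 9.81 = 139.3 N down at 2.34 m → arm 0.36 m, τ = 139.3 × 0.36 = 50.15 N·m counterclockwise.
Sandbag: 25.7 × 9.81 = 252.1 N down at 1.53 m → arm 1.17 m, τ = 252.1 × 1.17 = 295 N·m counterclockwise.
Block: 45.7 × 9.81 = 448.3 N down at 4.17 m → arm 1.47 m, τ = 448.3 × 1.47 = 659 N·m clockwise.
Net moment of known loads = 266.6 N·m clockwise.
An unknown mass m at 0.725 m has arm 1.975 m; its moment is m·g·1.975 counterclockwise.
Setting net torque to zero: m × 9.81 × 1.975 = 266.6 → m = 266.6 / (9.81 × 1.975) = 13.8 kg.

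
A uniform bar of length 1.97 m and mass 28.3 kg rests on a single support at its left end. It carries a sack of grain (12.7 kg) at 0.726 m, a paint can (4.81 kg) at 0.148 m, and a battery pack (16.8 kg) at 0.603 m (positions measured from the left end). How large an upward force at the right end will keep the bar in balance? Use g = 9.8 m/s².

F ≈ 238 N

About the left end:
Beam weight: 28.3 × 9.8 = 277.3 N down at 0.985 m → arm 0.985 m, τ = 277.3 × 0.985 = 273.1 N·m clockwise.
Sack of grain: 12.7 × 9.8 = 124.5 N down at 0.726 m → arm 0.726 m, τ = 124.5 × 0.726 = 90.39 N·m clockwise.
Paint can: 4.81 × 9.8 = 47.14 N down at 0.148 m → arm 0.148 m, τ = 47.14 × 0.148 = 6.977 N·m clockwise.
Battery pack: 16.8 × 9.8 = 164.6 N down at 0.603 m → arm 0.603 m, τ = 164.6 × 0.603 = 99.25 N·m clockwise.
Net moment of the loads = 469.7 N·m clockwise.
The upward force F acts at the right end, arm 1.97 m, giving F × 1.97 counterclockwise.
Στ = 0 ⇒ F × 1.97 = 469.7 ⇒ F = 469.7 / 1.97 = 238 N.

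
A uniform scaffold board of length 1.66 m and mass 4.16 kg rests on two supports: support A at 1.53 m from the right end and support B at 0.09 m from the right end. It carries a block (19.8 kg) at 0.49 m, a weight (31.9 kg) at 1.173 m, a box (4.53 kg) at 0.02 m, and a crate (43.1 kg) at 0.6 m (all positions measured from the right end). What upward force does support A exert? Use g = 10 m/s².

About support B:
Beam weight: 4.16 × 10 = 41.6 N down at 0.83 m → arm 0.74 m, τ = 41.6 × 0.74 = 30.78 N·m counterclockwise.
Block: 19.8 × 10 = 198 N down at 0.49 m → arm 0.4 m, τ = 198 × 0.4 = 79.2 N·m counterclockwise.
Weight: 31.9 × 10 = 319 N down at 1.173 m → arm 1.083 m, τ = 319 × 1.083 = 345.5 N·m counterclockwise.
Box: 4.53 × 10 = 45.3 N down at 0.02 m → arm 0.07 m, τ = 45.3 × 0.07 = 3.171 N·m clockwise.
Crate: 43.1 × 10 = 431 N down at 0.6 m → arm 0.51 m, τ = 431 × 0.51 = 219.8 N·m counterclockwise.
Net load moment about support B = 672.1 N·m counterclockwise.
Reaction R at support A is upward at 1.53 m, arm 1.44 m → moment R × 1.44 clockwise.
Στ = 0 ⇒ R × 1.44 = 672.1 ⇒ R = 467 N.

R_A ≈ 467 N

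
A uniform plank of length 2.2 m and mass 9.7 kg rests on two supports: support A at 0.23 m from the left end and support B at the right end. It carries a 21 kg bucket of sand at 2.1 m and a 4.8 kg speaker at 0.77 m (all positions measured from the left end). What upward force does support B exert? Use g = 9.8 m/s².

Sum moments about support A (its reaction then has zero moment arm).
Beam weight: 9.7 × 9.8 = 95.06 N down at 1.1 m → arm 0.87 m, τ = 95.06 × 0.87 = 82.7 N·m clockwise.
Bucket of sand: 21 × 9.8 = 205.8 N down at 2.1 m → arm 1.87 m, τ = 205.8 × 1.87 = 384.8 N·m clockwise.
Speaker: 4.8 × 9.8 = 47.04 N down at 0.77 m → arm 0.54 m, τ = 47.04 × 0.54 = 25.4 N·m clockwise.
Net load moment about support A = 492.9 N·m clockwise.
Reaction R at support B is upward at 2.2 m, arm 1.97 m → moment R × 1.97 counterclockwise.
Setting net torque to zero: R × 1.97 = 492.9 → R = 250 N.

R_B ≈ 250 N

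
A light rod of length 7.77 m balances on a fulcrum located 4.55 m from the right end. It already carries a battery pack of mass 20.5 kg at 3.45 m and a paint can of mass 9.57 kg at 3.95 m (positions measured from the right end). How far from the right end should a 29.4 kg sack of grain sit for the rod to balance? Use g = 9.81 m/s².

Sum moments about the fulcrum (at 4.55 m from the right end) (the support reaction has zero arm there).
Battery pack: 20.5 × 9.81 = 201.1 N down at 3.45 m → arm 1.1 m, τ = 201.1 × 1.1 = 221.2 N·m clockwise.
Paint can: 9.57 × 9.81 = 93.88 N down at 3.95 m → arm 0.6 m, τ = 93.88 × 0.6 = 56.33 N·m clockwise.
Net moment of existing loads = 277.5 N·m clockwise.
The sack of grain weighs 29.4 × 9.81 = 288.4 N and must supply an equal counterclockwise moment, so its lever arm about the fulcrum is 277.5 / 288.4 = 0.962 m.
That puts it at 4.55 + 0.962 = 5.51 m from the right end.

x ≈ 5.51 m from the right end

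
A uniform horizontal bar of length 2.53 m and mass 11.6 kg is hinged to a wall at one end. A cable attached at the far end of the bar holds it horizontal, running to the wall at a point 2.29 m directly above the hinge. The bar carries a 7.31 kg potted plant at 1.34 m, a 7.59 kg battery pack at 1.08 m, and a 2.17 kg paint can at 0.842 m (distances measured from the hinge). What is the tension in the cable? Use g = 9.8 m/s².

T ≈ 199 N

Choose the hinge as the axis so the unknown hinge reaction has zero arm there.
Beam weight: 11.6 × 9.8 = 113.7 N down at 1.265 m → arm 1.265 m, τ = 113.7 × 1.265 = 143.8 N·m clockwise.
Potted plant: 7.31 × 9.8 = 71.64 N down at 1.34 m → arm 1.34 m, τ = 71.64 × 1.34 = 96 N·m clockwise.
Battery pack: 7.59 × 9.8 = 74.38 N down at 1.08 m → arm 1.08 m, τ = 74.38 × 1.08 = 80.33 N·m clockwise.
Paint can: 2.17 × 9.8 = 21.27 N down at 0.842 m → arm 0.842 m, τ = 21.27 × 0.842 = 17.91 N·m clockwise.
Total clockwise load moment = 338 N·m.
The cable tension T acts at 2.53 m; only its component perpendicular to the bar, T sinθ, produces torque. sinθ = h/√(h²+d²) = 2.29/√(2.29²+2.53²) = 0.6711.
Στ = 0 ⇒ T × 2.53 × 0.6711 = 338 ⇒ T = 338 / 1.698 = 199 N.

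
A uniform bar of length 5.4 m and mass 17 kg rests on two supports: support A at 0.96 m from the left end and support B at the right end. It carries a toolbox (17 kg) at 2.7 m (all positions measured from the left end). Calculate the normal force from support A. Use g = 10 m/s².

About support B:
Beam weight: 17 × 10 = 170 N down at 2.7 m → arm 2.7 m, τ = 170 × 2.7 = 459 N·m counterclockwise.
Toolbox: 17 × 10 = 170 N down at 2.7 m → arm 2.7 m, τ = 170 × 2.7 = 459 N·m counterclockwise.
Net load moment about support B = 918 N·m counterclockwise.
Reaction R at support A is upward at 0.96 m, arm 4.44 m → moment R × 4.44 clockwise.
Στ = 0 ⇒ R × 4.44 = 918 ⇒ R = 207 N.

R_A ≈ 207 N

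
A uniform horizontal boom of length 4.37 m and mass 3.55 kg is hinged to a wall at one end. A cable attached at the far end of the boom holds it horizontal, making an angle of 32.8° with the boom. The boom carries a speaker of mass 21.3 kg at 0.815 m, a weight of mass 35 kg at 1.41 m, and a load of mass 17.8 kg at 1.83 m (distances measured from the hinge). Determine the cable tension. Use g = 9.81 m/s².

T ≈ 444 N

Take moments about the hinge.
Beam weight: 3.55 × 9.81 = 34.83 N down at 2.185 m → arm 2.185 m, τ = 34.83 × 2.185 = 76.1 N·m clockwise.
Speaker: 21.3 × 9.81 = 209 N down at 0.815 m → arm 0.815 m, τ = 209 × 0.815 = 170.3 N·m clockwise.
Weight: 35 × 9.81 = 343.4 N down at 1.41 m → arm 1.41 m, τ = 343.4 × 1.41 = 484.2 N·m clockwise.
Load: 17.8 × 9.81 = 174.6 N down at 1.83 m → arm 1.83 m, τ = 174.6 × 1.83 = 319.5 N·m clockwise.
Total clockwise load moment = 1050 N·m.
The cable tension T acts at 4.37 m; only its component perpendicular to the boom, T sinθ, produces torque. sin 32.8° = 0.5417.
Balancing moments: T × 4.37 × 0.5417 = 1050, giving T = 1050 / 2.367 = 444 N.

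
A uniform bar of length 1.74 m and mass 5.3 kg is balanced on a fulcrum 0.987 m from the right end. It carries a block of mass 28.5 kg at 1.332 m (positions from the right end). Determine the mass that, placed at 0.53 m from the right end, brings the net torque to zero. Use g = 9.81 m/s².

Taking torques about the fulcrum (at 0.987 m from the right end):
Beam weight: 5.3 × 9.81 = 51.99 N down at 0.87 m → arm 0.117 m, τ = 51.99 × 0.117 = 6.083 N·m clockwise.
Block: 28.5 × 9.81 = 279.6 N down at 1.332 m → arm 0.345 m, τ = 279.6 × 0.345 = 96.46 N·m counterclockwise.
Net moment of known loads = 90.38 N·m counterclockwise.
An unknown mass m at 0.53 m has arm 0.457 m; its moment is m·g·0.457 clockwise.
Στ = 0 ⇒ m × 9.81 × 0.457 = 90.38 ⇒ m = 90.38 / (9.81 × 0.457) = 20.2 kg.

m ≈ 20.2 kg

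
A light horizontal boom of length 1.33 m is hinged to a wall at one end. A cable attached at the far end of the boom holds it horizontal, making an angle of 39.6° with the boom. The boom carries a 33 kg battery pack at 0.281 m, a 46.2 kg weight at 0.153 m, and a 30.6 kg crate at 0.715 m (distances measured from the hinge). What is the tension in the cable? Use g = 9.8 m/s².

Choose the hinge as the axis so the unknown hinge reaction has zero arm there.
Battery pack: 33 × 9.8 = 323.4 N down at 0.281 m → arm 0.281 m, τ = 323.4 × 0.281 = 90.88 N·m clockwise.
Weight: 46.2 × 9.8 = 452.8 N down at 0.153 m → arm 0.153 m, τ = 452.8 × 0.153 = 69.28 N·m clockwise.
Crate: 30.6 × 9.8 = 299.9 N down at 0.715 m → arm 0.715 m, τ = 299.9 × 0.715 = 214.4 N·m clockwise.
Total clockwise load moment = 374.6 N·m.
The cable tension T acts at 1.33 m; only its component perpendicular to the boom, T sinθ, produces torque. sin 39.6° = 0.6374.
For rotational equilibrium, T × 1.33 × 0.6374 = 374.6, so T = 374.6 / 0.8477 = 442 N.

T ≈ 442 N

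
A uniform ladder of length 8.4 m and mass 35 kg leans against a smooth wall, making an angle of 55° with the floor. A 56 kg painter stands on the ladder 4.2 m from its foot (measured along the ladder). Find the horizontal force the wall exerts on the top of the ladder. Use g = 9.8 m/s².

N_wall ≈ 312 N

Sum moments about the foot of the ladder (the floor normal and friction both act there and drop out).
Ladder weight 35×9.8 = 343 N acts at 4.2 m along the ladder; its horizontal arm is 4.2·cos55° = 2.409 m → τ = 826.3 N·m clockwise.
Painter: 56×9.8 = 548.8 N at 4.2 m → arm 2.409 m → τ = 1322 N·m clockwise.
Wall normal N acts horizontally at the top; its moment arm is the height L sinθ = 8.4·sin55° = 6.881 m, counterclockwise.
Στ = 0 ⇒ N × 6.881 = 2148 ⇒ N = 312 N.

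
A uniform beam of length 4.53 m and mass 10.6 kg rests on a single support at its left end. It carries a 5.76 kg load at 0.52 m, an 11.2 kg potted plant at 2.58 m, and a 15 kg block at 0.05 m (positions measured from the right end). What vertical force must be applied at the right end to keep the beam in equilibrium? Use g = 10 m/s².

Sum moments about the left end (the unknown pivot reaction has zero arm there).
Beam weight: 10.6 × 10 = 106 N down at 2.265 m → arm 2.265 m, τ = 106 × 2.265 = 240.1 N·m clockwise.
Load: 5.76 × 10 = 57.6 N down at 0.52 m → arm 4.01 m, τ = 57.6 × 4.01 = 231 N·m clockwise.
Potted plant: 11.2 × 10 = 112 N down at 2.58 m → arm 1.95 m, τ = 112 × 1.95 = 218.4 N·m clockwise.
Block: 15 × 10 = 150 N down at 0.05 m → arm 4.48 m, τ = 150 × 4.48 = 672 N·m clockwise.
Net moment of the loads = 1362 N·m clockwise.
The upward force F acts at the right end, arm 4.53 m, giving F × 4.53 counterclockwise.
Στ = 0 ⇒ F × 4.53 = 1362 ⇒ F = 1362 / 4.53 = 301 N.

F ≈ 301 N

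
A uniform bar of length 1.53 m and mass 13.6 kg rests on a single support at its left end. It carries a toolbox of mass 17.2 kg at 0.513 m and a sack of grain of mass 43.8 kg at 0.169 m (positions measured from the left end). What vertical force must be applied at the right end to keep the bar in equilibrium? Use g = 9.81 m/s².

Choose the left end as the axis so the unknown pivot reaction has zero arm there.
Beam weight: 13.6 × 9.81 = 133.4 N down at 0.765 m → arm 0.765 m, τ = 133.4 × 0.765 = 102.1 N·m clockwise.
Toolbox: 17.2 × 9.81 = 168.7 N down at 0.513 m → arm 0.513 m, τ = 168.7 × 0.513 = 86.54 N·m clockwise.
Sack of grain: 43.8 × 9.81 = 429.7 N down at 0.169 m → arm 0.169 m, τ = 429.7 × 0.169 = 72.62 N·m clockwise.
Net moment of the loads = 261.3 N·m clockwise.
The upward force F acts at the right end, arm 1.53 m, giving F × 1.53 counterclockwise.
For rotational equilibrium, F × 1.53 = 261.3, so F = 261.3 / 1.53 = 171 N.

F ≈ 171 N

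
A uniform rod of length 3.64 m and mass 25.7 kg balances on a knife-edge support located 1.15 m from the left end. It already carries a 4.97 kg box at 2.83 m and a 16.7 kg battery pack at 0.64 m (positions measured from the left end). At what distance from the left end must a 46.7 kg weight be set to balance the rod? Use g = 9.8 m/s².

Take moments about the knife-edge support (at 1.15 m from the left end).
Beam weight: 25.7 × 9.8 = 251.9 N down at 1.82 m → arm 0.67 m, τ = 251.9 × 0.67 = 168.8 N·m clockwise.
Box: 4.97 × 9.8 = 48.71 N down at 2.83 m → arm 1.68 m, τ = 48.71 × 1.68 = 81.83 N·m clockwise.
Battery pack: 16.7 × 9.8 = 163.7 N down at 0.64 m → arm 0.51 m, τ = 163.7 × 0.51 = 83.49 N·m counterclockwise.
Net moment of existing loads = 167.1 N·m clockwise.
The weight weighs 46.7 × 9.8 = 457.7 N and must supply an equal counterclockwise moment, so its lever arm about the knife-edge support is 167.1 / 457.7 = 0.365 m.
That puts it at 1.15 − 0.365 = 0.785 m from the left end.

x ≈ 0.785 m from the left end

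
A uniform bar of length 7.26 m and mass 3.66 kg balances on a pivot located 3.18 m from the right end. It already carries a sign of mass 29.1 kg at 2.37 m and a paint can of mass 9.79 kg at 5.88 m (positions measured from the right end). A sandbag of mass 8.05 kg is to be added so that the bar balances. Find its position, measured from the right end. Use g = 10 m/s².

x ≈ 2.62 m from the right end

Sum moments about the pivot (at 3.18 m from the right end) (the support reaction has zero arm there).
Beam weight: 3.66 × 10 = 36.6 N down at 3.63 m → arm 0.45 m, τ = 36.6 × 0.45 = 16.47 N·m counterclockwise.
Sign: 29.1 × 10 = 291 N down at 2.37 m → arm 0.81 m, τ = 291 × 0.81 = 235.7 N·m clockwise.
Paint can: 9.79 × 10 = 97.9 N down at 5.88 m → arm 2.7 m, τ = 97.9 × 2.7 = 264.3 N·m counterclockwise.
Net moment of existing loads = 45.07 N·m counterclockwise.
The sandbag weighs 8.05 × 10 = 80.5 N and must supply an equal clockwise moment, so its lever arm about the pivot is 45.07 / 80.5 = 0.56 m.
That puts it at 3.18 − 0.56 = 2.62 m from the right end.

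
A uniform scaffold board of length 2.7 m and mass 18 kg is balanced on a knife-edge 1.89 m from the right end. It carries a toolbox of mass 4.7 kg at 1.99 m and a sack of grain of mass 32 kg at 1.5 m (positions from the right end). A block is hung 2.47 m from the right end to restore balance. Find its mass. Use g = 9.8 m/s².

m ≈ 37.5 kg

Taking torques about the knife-edge (at 1.89 m from the right end):
Beam weight: 18 × 9.8 = 176.4 N down at 1.35 m → arm 0.54 m, τ = 176.4 × 0.54 = 95.26 N·m clockwise.
Toolbox: 4.7 × 9.8 = 46.06 N down at 1.99 m → arm 0.1 m, τ = 46.06 × 0.1 = 4.606 N·m counterclockwise.
Sack of grain: 32 × 9.8 = 313.6 N down at 1.5 m → arm 0.39 m, τ = 313.6 × 0.39 = 122.3 N·m clockwise.
Net moment of known loads = 213 N·m clockwise.
An unknown mass m at 2.47 m has arm 0.58 m; its moment is m·g·0.58 counterclockwise.
Balancing moments: m × 9.8 × 0.58 = 213, giving m = 213 / (9.8 × 0.58) = 37.5 kg.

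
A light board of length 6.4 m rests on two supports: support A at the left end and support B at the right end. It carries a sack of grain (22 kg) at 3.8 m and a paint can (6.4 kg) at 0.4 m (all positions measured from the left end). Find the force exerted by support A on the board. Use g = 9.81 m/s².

R_A ≈ 147 N

Take moments about support B.
Sack of grain: 22 × 9.81 = 215.8 N down at 3.8 m → arm 2.6 m, τ = 215.8 × 2.6 = 561.1 N·m counterclockwise.
Paint can: 6.4 × 9.81 = 62.78 N down at 0.4 m → arm 6 m, τ = 62.78 × 6 = 376.7 N·m counterclockwise.
Net load moment about support B = 937.8 N·m counterclockwise.
Reaction R at support A is upward at 0 m, arm 6.4 m → moment R × 6.4 clockwise.
Balancing moments: R × 6.4 = 937.8, giving R = 147 N.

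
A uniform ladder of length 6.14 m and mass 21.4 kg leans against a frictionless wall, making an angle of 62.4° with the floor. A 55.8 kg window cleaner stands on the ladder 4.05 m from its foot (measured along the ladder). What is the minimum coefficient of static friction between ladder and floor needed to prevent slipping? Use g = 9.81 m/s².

Choose the foot of the ladder as the axis so the floor normal and friction both act there and drop out.
Ladder weight 21.4×9.81 = 209.9 N acts at 3.07 m along the ladder; its horizontal arm is 3.07·cos62.4° = 1.422 m → τ = 298.5 N·m clockwise.
Window cleaner: 55.8×9.81 = 547.4 N at 4.05 m → arm 1.876 m → τ = 1027 N·m clockwise.
Wall normal N acts horizontally at the top; its moment arm is the height L sinθ = 6.14·sin62.4° = 5.441 m, counterclockwise.
For rotational equilibrium, N × 5.441 = 1326, so N = 243.7 N.
ΣFx = 0 ⇒ f = N_wall = 243.7 N. ΣFy = 0 ⇒ N_floor = 757.3 N.
μ_min = f / N_floor = 243.7 / 757.3 = 0.322.

μ_min ≈ 0.322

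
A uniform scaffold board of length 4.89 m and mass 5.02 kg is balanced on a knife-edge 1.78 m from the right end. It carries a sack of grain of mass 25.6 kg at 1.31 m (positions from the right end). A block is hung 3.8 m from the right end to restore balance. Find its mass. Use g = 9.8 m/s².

Take moments about the knife-edge (at 1.78 m from the right end).
Beam weight: 5.02 × 9.8 = 49.2 N down at 2.445 m → arm 0.665 m, τ = 49.2 × 0.665 = 32.72 N·m counterclockwise.
Sack of grain: 25.6 × 9.8 = 250.9 N down at 1.31 m → arm 0.47 m, τ = 250.9 × 0.47 = 117.9 N·m clockwise.
Net moment of known loads = 85.18 N·m clockwise.
An unknown mass m at 3.8 m has arm 2.02 m; its moment is m·g·2.02 counterclockwise.
For rotational equilibrium, m × 9.8 × 2.02 = 85.18, so m = 85.18 / (9.8 × 2.02) = 4.3 kg.

m ≈ 4.3 kg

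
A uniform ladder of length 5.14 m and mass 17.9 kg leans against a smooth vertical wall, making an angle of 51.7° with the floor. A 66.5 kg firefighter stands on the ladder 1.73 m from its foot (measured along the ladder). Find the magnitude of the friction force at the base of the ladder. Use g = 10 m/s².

About the foot of the ladder:
Ladder weight 17.9×10 = 179 N acts at 2.57 m along the ladder; its horizontal arm is 2.57·cos51.7° = 1.593 m → τ = 285.1 N·m clockwise.
Firefighter: 66.5×10 = 665 N at 1.73 m → arm 1.072 m → τ = 712.9 N·m clockwise.
Wall normal N acts horizontally at the top; its moment arm is the height L sinθ = 5.14·sin51.7° = 4.034 m, counterclockwise.
Balancing moments: N × 4.034 = 998, giving N = 247 N.
ΣFx = 0: friction at the foot balances the wall's push, so f = N_wall = 247 N.

f ≈ 247 N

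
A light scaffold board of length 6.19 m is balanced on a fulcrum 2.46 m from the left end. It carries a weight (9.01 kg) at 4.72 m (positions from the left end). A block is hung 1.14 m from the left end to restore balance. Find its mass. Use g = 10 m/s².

Choose the fulcrum (at 2.46 m from the left end) as the axis so the support reaction has zero arm there.
Weight: 9.01 × 10 = 90.1 N down at 4.72 m → arm 2.26 m, τ = 90.1 × 2.26 = 203.6 N·m clockwise.
Net moment of known loads = 203.6 N·m clockwise.
An unknown mass m at 1.14 m has arm 1.32 m; its moment is m·g·1.32 counterclockwise.
Στ = 0 ⇒ m × 10 × 1.32 = 203.6 ⇒ m = 203.6 / (10 × 1.32) = 15.4 kg.

m ≈ 15.4 kg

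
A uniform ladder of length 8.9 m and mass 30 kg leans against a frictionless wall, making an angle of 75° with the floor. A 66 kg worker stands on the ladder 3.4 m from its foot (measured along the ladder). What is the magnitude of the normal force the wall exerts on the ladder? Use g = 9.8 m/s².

N_wall ≈ 106 N

Taking torques about the foot of the ladder:
Ladder weight 30×9.8 = 294 N acts at 4.45 m along the ladder; its horizontal arm is 4.45·cos75° = 1.152 m → τ = 338.7 N·m clockwise.
Worker: 66×9.8 = 646.8 N at 3.4 m → arm 0.88 m → τ = 569.2 N·m clockwise.
Wall normal N acts horizontally at the top; its moment arm is the height L sinθ = 8.9·sin75° = 8.597 m, counterclockwise.
Στ = 0 ⇒ N × 8.597 = 907.9 ⇒ N = 106 N.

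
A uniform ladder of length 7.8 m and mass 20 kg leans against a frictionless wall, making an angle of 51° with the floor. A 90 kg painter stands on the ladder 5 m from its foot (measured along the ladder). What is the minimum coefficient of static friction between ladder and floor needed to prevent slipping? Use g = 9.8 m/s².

Choose the foot of the ladder as the axis so the floor normal and friction both act there and drop out.
Ladder weight 20×9.8 = 196 N acts at 3.9 m along the ladder; its horizontal arm is 3.9·cos51° = 2.454 m → τ = 481 N·m clockwise.
Painter: 90×9.8 = 882 N at 5 m → arm 3.147 m → τ = 2776 N·m clockwise.
Wall normal N acts horizontally at the top; its moment arm is the height L sinθ = 7.8·sin51° = 6.062 m, counterclockwise.
Setting net torque to zero: N × 6.062 = 3257 → N = 537.3 N.
ΣFx = 0 ⇒ f = N_wall = 537.3 N. ΣFy = 0 ⇒ N_floor = 1078 N.
μ_min = f / N_floor = 537.3 / 1078 = 0.498.

μ_min ≈ 0.498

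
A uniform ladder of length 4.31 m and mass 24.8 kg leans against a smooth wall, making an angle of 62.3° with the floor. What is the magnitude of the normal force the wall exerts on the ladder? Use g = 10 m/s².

N_wall ≈ 65.1 N

Take moments about the foot of the ladder.
Ladder weight 24.8×10 = 248 N acts at 2.155 m along the ladder; its horizontal arm is 2.155·cos62.3° = 1.002 m → τ = 248.5 N·m clockwise.
Wall normal N acts horizontally at the top; its moment arm is the height L sinθ = 4.31·sin62.3° = 3.816 m, counterclockwise.
Balancing moments: N × 3.816 = 248.5, giving N = 65.1 N.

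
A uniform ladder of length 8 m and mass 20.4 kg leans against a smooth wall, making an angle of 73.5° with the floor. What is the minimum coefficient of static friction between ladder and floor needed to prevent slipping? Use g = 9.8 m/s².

Taking torques about the foot of the ladder:
Ladder weight 20.4×9.8 = 199.9 N acts at 4 m along the ladder; its horizontal arm is 4·cos73.5° = 1.136 m → τ = 227.1 N·m clockwise.
Wall normal N acts horizontally at the top; its moment arm is the height L sinθ = 8·sin73.5° = 7.671 m, counterclockwise.
Setting net torque to zero: N × 7.671 = 227.1 → N = 29.61 N.
ΣFx = 0 ⇒ f = N_wall = 29.61 N. ΣFy = 0 ⇒ N_floor = 199.9 N.
μ_min = f / N_floor = 29.61 / 199.9 = 0.148.

μ_min ≈ 0.148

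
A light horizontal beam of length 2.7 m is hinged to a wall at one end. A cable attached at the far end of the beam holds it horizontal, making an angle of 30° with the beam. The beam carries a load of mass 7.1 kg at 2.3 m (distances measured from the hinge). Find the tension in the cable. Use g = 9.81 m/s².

Taking torques about the hinge:
Load: 7.1 × 9.81 = 69.65 N down at 2.3 m → arm 2.3 m, τ = 69.65 × 2.3 = 160.2 N·m clockwise.
Total clockwise load moment = 160.2 N·m.
The cable tension T acts at 2.7 m; only its component perpendicular to the beam, T sinθ, produces torque. sin 30° = 0.5.
For rotational equilibrium, T × 2.7 × 0.5 = 160.2, so T = 160.2 / 1.35 = 119 N.

T ≈ 119 N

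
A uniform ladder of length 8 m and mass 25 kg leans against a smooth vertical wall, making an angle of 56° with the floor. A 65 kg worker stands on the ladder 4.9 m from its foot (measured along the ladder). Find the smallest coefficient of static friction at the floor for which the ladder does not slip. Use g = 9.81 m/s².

Take moments about the foot of the ladder.
Ladder weight 25×9.81 = 245.2 N acts at 4 m along the ladder; its horizontal arm is 4·cos56° = 2.237 m → τ = 548.5 N·m clockwise.
Worker: 65×9.81 = 637.6 N at 4.9 m → arm 2.74 m → τ = 1747 N·m clockwise.
Wall normal N acts horizontally at the top; its moment arm is the height L sinθ = 8·sin56° = 6.632 m, counterclockwise.
Setting net torque to zero: N × 6.632 = 2296 → N = 346.2 N.
ΣFx = 0 ⇒ f = N_wall = 346.2 N. ΣFy = 0 ⇒ N_floor = 882.8 N.
μ_min = f / N_floor = 346.2 / 882.8 = 0.392.

μ_min ≈ 0.392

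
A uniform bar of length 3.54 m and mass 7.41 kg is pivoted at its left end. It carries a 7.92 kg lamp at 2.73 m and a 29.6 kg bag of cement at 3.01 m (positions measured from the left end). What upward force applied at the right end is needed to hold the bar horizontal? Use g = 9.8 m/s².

F ≈ 343 N

Taking torques about the left end:
Beam weight: 7.41 × 9.8 = 72.62 N down at 1.77 m → arm 1.77 m, τ = 72.62 × 1.77 = 128.5 N·m clockwise.
Lamp: 7.92 × 9.8 = 77.62 N down at 2.73 m → arm 2.73 m, τ = 77.62 × 2.73 = 211.9 N·m clockwise.
Bag of cement: 29.6 × 9.8 = 290.1 N down at 3.01 m → arm 3.01 m, τ = 290.1 × 3.01 = 873.2 N·m clockwise.
Net moment of the loads = 1214 N·m clockwise.
The upward force F acts at the right end, arm 3.54 m, giving F × 3.54 counterclockwise.
For rotational equilibrium, F × 3.54 = 1214, so F = 1214 / 3.54 = 343 N.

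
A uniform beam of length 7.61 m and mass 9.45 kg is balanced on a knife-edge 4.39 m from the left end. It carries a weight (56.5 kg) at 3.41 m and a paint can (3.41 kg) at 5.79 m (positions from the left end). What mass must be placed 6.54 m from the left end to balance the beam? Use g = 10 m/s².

m ≈ 26.1 kg

Choose the knife-edge (at 4.39 m from the left end) as the axis so the support reaction has zero arm there.
Beam weight: 9.45 × 10 = 94.5 N down at 3.805 m → arm 0.585 m, τ = 94.5 × 0.585 = 55.28 N·m counterclockwise.
Weight: 56.5 × 10 = 565 N down at 3.41 m → arm 0.98 m, τ = 565 × 0.98 = 553.7 N·m counterclockwise.
Paint can: 3.41 × 10 = 34.1 N down at 5.79 m → arm 1.4 m, τ = 34.1 × 1.4 = 47.74 N·m clockwise.
Net moment of known loads = 561.2 N·m counterclockwise.
An unknown mass m at 6.54 m has arm 2.15 m; its moment is m·g·2.15 clockwise.
Balancing moments: m × 10 × 2.15 = 561.2, giving m = 561.2 / (10 × 2.15) = 26.1 kg.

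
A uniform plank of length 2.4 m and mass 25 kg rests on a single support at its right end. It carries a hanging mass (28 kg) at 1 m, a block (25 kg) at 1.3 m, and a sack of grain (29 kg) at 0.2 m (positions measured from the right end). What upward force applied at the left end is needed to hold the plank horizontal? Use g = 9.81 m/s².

F ≈ 394 N

Choose the right end as the axis so the unknown pivot reaction has zero arm there.
Beam weight: 25 × 9.81 = 245.2 N down at 1.2 m → arm 1.2 m, τ = 245.2 × 1.2 = 294.2 N·m counterclockwise.
Hanging mass: 28 × 9.81 = 274.7 N down at 1 m → arm 1 m, τ = 274.7 × 1 = 274.7 N·m counterclockwise.
Block: 25 × 9.81 = 245.2 N down at 1.3 m → arm 1.3 m, τ = 245.2 × 1.3 = 318.8 N·m counterclockwise.
Sack of grain: 29 × 9.81 = 284.5 N down at 0.2 m → arm 0.2 m, τ = 284.5 × 0.2 = 56.9 N·m counterclockwise.
Net moment of the loads = 944.6 N·m counterclockwise.
The upward force F acts at the left end, arm 2.4 m, giving F × 2.4 clockwise.
For rotational equilibrium, F × 2.4 = 944.6, so F = 944.6 / 2.4 = 394 N.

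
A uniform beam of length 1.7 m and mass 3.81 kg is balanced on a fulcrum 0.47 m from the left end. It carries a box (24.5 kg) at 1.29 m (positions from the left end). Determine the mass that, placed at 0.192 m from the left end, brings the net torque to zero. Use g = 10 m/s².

About the fulcrum (at 0.47 m from the left end):
Beam weight: 3.81 × 10 = 38.1 N down at 0.85 m → arm 0.38 m, τ = 38.1 × 0.38 = 14.48 N·m clockwise.
Box: 24.5 × 10 = 245 N down at 1.29 m → arm 0.82 m, τ = 245 × 0.82 = 200.9 N·m clockwise.
Net moment of known loads = 215.4 N·m clockwise.
An unknown mass m at 0.192 m has arm 0.278 m; its moment is m·g·0.278 counterclockwise.
Στ = 0 ⇒ m × 10 × 0.278 = 215.4 ⇒ m = 215.4 / (10 × 0.278) = 77.5 kg.

m ≈ 77.5 kg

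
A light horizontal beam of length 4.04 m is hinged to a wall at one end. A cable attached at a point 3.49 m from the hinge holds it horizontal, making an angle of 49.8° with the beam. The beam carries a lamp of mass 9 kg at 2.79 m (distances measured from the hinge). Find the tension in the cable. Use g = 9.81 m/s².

T ≈ 92.4 N

Taking torques about the hinge:
Lamp: 9 × 9.81 = 88.29 N down at 2.79 m → arm 2.79 m, τ = 88.29 × 2.79 = 246.3 N·m clockwise.
Total clockwise load moment = 246.3 N·m.
The cable tension T acts at 3.49 m; only its component perpendicular to the beam, T sinθ, produces torque. sin 49.8° = 0.7638.
Balancing moments: T × 3.49 × 0.7638 = 246.3, giving T = 246.3 / 2.666 = 92.4 N.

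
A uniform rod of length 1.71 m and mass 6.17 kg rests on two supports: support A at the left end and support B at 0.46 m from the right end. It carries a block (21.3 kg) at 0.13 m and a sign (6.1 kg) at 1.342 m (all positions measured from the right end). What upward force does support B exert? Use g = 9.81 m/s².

Taking torques about support A:
Beam weight: 6.17 × 9.81 = 60.53 N down at 0.855 m → arm 0.855 m, τ = 60.53 × 0.855 = 51.75 N·m clockwise.
Block: 21.3 × 9.81 = 209 N down at 0.13 m → arm 1.58 m, τ = 209 × 1.58 = 330.2 N·m clockwise.
Sign: 6.1 × 9.81 = 59.84 N down at 1.342 m → arm 0.368 m, τ = 59.84 × 0.368 = 22.02 N·m clockwise.
Net load moment about support A = 404 N·m clockwise.
Reaction R at support B is upward at 0.46 m, arm 1.25 m → moment R × 1.25 counterclockwise.
Στ = 0 ⇒ R × 1.25 = 404 ⇒ R = 323 N.

R_B ≈ 323 N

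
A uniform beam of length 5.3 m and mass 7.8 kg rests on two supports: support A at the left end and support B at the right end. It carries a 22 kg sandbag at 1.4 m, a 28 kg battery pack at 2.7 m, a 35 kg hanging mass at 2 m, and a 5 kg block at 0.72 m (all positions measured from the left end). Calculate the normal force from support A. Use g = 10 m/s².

Choose support B as the axis so its reaction then has zero moment arm.
Beam weight: 7.8 × 10 = 78 N down at 2.65 m → arm 2.65 m, τ = 78 × 2.65 = 206.7 N·m counterclockwise.
Sandbag: 22 × 10 = 220 N down at 1.4 m → arm 3.9 m, τ = 220 × 3.9 = 858 N·m counterclockwise.
Battery pack: 28 × 10 = 280 N down at 2.7 m → arm 2.6 m, τ = 280 × 2.6 = 728 N·m counterclockwise.
Hanging mass: 35 × 10 = 350 N down at 2 m → arm 3.3 m, τ = 350 × 3.3 = 1155 N·m counterclockwise.
Block: 5 × 10 = 50 N down at 0.72 m → arm 4.58 m, τ = 50 × 4.58 = 229 N·m counterclockwise.
Net load moment about support B = 3177 N·m counterclockwise.
Reaction R at support A is upward at 0 m, arm 5.3 m → moment R × 5.3 clockwise.
Balancing moments: R × 5.3 = 3177, giving R = 599 N.

R_A ≈ 599 N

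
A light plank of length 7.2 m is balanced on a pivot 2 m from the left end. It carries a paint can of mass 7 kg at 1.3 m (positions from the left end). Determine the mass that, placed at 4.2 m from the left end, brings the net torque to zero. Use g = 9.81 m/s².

About the pivot (at 2 m from the left end):
Paint can: 7 × 9.81 = 68.67 N down at 1.3 m → arm 0.7 m, τ = 68.67 × 0.7 = 48.07 N·m counterclockwise.
Net moment of known loads = 48.07 N·m counterclockwise.
An unknown mass m at 4.2 m has arm 2.2 m; its moment is m·g·2.2 clockwise.
Setting net torque to zero: m × 9.81 × 2.2 = 48.07 → m = 48.07 / (9.81 × 2.2) = 2.23 kg.

m ≈ 2.23 kg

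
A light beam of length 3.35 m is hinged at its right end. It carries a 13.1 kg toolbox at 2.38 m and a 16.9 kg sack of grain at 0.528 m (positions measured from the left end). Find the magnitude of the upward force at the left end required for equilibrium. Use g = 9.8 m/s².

F ≈ 177 N

Sum moments about the right end (the unknown pivot reaction has zero arm there).
Toolbox: 13.1 × 9.8 = 128.4 N down at 2.38 m → arm 0.97 m, τ = 128.4 × 0.97 = 124.5 N·m counterclockwise.
Sack of grain: 16.9 × 9.8 = 165.6 N down at 0.528 m → arm 2.822 m, τ = 165.6 × 2.822 = 467.3 N·m counterclockwise.
Net moment of the loads = 591.8 N·m counterclockwise.
The upward force F acts at the left end, arm 3.35 m, giving F × 3.35 clockwise.
For rotational equilibrium, F × 3.35 = 591.8, so F = 591.8 / 3.35 = 177 N.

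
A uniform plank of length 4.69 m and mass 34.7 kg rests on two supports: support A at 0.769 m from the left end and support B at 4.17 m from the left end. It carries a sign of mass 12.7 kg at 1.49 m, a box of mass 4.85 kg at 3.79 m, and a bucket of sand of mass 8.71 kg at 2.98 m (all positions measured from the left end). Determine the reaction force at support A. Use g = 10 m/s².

R_A ≈ 322 N

Taking torques about support B:
Beam weight: 34.7 × 10 = 347 N down at 2.345 m → arm 1.825 m, τ = 347 × 1.825 = 633.3 N·m counterclockwise.
Sign: 12.7 × 10 = 127 N down at 1.49 m → arm 2.68 m, τ = 127 × 2.68 = 340.4 N·m counterclockwise.
Box: 4.85 × 10 = 48.5 N down at 3.79 m → arm 0.38 m, τ = 48.5 × 0.38 = 18.43 N·m counterclockwise.
Bucket of sand: 8.71 × 10 = 87.1 N down at 2.98 m → arm 1.19 m, τ = 87.1 × 1.19 = 103.6 N·m counterclockwise.
Net load moment about support B = 1096 N·m counterclockwise.
Reaction R at support A is upward at 0.769 m, arm 3.401 m → moment R × 3.401 clockwise.
Στ = 0 ⇒ R × 3.401 = 1096 ⇒ R = 322 N.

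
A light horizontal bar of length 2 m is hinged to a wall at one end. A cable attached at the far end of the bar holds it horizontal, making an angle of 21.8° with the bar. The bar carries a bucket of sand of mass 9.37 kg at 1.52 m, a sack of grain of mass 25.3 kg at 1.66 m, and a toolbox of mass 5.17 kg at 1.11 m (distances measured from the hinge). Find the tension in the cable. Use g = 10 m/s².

Taking torques about the hinge:
Bucket of sand: 9.37 × 10 = 93.7 N down at 1.52 m → arm 1.52 m, τ = 93.7 × 1.52 = 142.4 N·m clockwise.
Sack of grain: 25.3 × 10 = 253 N down at 1.66 m → arm 1.66 m, τ = 253 × 1.66 = 420 N·m clockwise.
Toolbox: 5.17 × 10 = 51.7 N down at 1.11 m → arm 1.11 m, τ = 51.7 × 1.11 = 57.39 N·m clockwise.
Total clockwise load moment = 619.8 N·m.
The cable tension T acts at 2 m; only its component perpendicular to the bar, T sinθ, produces torque. sin 21.8° = 0.3714.
Setting net torque to zero: T × 2 × 0.3714 = 619.8 → T = 619.8 / 0.7428 = 834 N.

T ≈ 834 N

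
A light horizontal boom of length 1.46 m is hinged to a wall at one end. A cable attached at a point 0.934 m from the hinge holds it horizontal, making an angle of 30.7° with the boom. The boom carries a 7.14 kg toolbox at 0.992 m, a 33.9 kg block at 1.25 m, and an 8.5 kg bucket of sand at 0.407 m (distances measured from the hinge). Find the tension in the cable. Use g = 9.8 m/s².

Taking torques about the hinge:
Toolbox: 7.14 × 9.8 = 69.97 N down at 0.992 m → arm 0.992 m, τ = 69.97 × 0.992 = 69.41 N·m clockwise.
Block: 33.9 × 9.8 = 332.2 N down at 1.25 m → arm 1.25 m, τ = 332.2 × 1.25 = 415.2 N·m clockwise.
Bucket of sand: 8.5 × 9.8 = 83.3 N down at 0.407 m → arm 0.407 m, τ = 83.3 × 0.407 = 33.9 N·m clockwise.
Total clockwise load moment = 518.5 N·m.
The cable tension T acts at 0.934 m; only its component perpendicular to the boom, T sinθ, produces torque. sin 30.7° = 0.5105.
For rotational equilibrium, T × 0.934 × 0.5105 = 518.5, so T = 518.5 / 0.4768 = 1090 N.

T ≈ 1090 N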